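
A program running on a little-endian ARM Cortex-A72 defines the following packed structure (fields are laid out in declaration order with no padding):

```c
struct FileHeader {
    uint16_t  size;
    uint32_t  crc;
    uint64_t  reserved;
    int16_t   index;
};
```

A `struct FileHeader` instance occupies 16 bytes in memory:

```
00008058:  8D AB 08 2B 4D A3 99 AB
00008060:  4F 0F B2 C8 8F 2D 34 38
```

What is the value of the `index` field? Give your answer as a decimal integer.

`index` follows `size` (2 B), `crc` (4 B), `reserved` (8 B), so it starts at offset 2 + 4 + 8 = 14 and occupies 2 bytes.
Bytes at offsets 14..15: 34 38.
Little-endian: lowest address holds the least-significant byte.
Reassemble most-significant byte first: 38 34 → 0x3834.
0x3834 = 14388.

14388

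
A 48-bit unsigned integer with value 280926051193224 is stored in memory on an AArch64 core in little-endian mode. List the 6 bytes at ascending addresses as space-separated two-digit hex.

88 51 7D 31 80 FF

280926051193224 in hexadecimal, padded to 48 bits, is 0xFF80317D5188.
Split into bytes (most-significant first): FF 80 31 7D 51 88.
Little-endian stores the least-significant byte at the lowest address.
So at ascending addresses the bytes are 88 51 7D 31 80 FF.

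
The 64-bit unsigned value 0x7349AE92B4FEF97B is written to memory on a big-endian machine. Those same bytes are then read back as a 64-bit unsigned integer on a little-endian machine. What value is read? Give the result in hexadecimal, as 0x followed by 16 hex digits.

Stored big-endian, the bytes at ascending addresses are 73 49 AE 92 B4 FE F9 7B.
Read back as little-endian, the first byte is least significant, giving 0x7BF9FEB492AE4973.

0x7BF9FEB492AE4973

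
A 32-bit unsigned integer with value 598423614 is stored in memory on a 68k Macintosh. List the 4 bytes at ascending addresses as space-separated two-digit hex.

598423614 in hexadecimal, padded to 32 bits, is 0x23AB383E.
Split into bytes (most-significant first): 23 AB 38 3E.
In big-endian order the high byte comes first in memory.
So the memory order matches the most-significant-first order: 23 AB 38 3E.

23 AB 38 3E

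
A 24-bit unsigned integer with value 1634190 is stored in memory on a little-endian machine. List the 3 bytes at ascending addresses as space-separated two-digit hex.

8E EF 18

1634190 in hexadecimal, padded to 24 bits, is 0x18EF8E.
Split into bytes (most-significant first): 18 EF 8E.
Little-endian: lowest address holds the least-significant byte.
So at ascending addresses the bytes are 8E EF 18.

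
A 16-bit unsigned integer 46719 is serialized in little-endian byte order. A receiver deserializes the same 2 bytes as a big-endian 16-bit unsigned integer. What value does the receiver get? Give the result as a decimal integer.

32694

46719 in 16-bit hexadecimal is 0xB67F.
Stored little-endian, the bytes at ascending addresses are 7F B6.
Read back as big-endian, the last byte is least significant, giving 0x7FB6.
0x7FB6 = 32694.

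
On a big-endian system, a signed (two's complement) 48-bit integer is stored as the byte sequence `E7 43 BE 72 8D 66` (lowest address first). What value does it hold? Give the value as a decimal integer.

Big-endian stores the most-significant byte at the lowest address.
The bytes are already most-significant first: 0xE743BE728D66.
Top bit is set, so as a signed 48-bit value this is 0xE743BE728D66 − 2^48 = -27196832707226.

-27196832707226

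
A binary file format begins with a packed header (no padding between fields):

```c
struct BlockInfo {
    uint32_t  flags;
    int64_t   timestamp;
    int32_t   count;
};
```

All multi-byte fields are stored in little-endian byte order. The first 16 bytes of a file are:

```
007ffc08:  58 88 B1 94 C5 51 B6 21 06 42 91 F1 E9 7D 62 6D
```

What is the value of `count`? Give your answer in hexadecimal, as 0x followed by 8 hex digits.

`count` follows `flags` (4 B), `timestamp` (8 B), so it starts at offset 4 + 8 = 12 and occupies 4 bytes.
Bytes at offsets 12..15: E9 7D 62 6D.
Little-endian stores the least-significant byte at the lowest address.
Reassemble most-significant byte first: 6D 62 7D E9 → 0x6D627DE9.

0x6D627DE9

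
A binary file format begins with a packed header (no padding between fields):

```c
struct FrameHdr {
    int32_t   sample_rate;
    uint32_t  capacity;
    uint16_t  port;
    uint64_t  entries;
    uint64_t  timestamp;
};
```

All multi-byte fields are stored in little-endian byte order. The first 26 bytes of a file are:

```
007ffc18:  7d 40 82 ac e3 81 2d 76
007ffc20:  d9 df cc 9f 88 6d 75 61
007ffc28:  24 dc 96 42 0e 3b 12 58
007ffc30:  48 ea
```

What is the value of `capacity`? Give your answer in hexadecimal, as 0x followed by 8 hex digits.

0x762D81E3

`capacity` follows `sample_rate` (4 bytes), so it starts at byte offset 4 and occupies 4 bytes.
Bytes at offsets 4..7: E3 81 2D 76.
In little-endian order the low byte comes first in memory.
Reassemble most-significant byte first: 76 2D 81 E3 → 0x762D81E3.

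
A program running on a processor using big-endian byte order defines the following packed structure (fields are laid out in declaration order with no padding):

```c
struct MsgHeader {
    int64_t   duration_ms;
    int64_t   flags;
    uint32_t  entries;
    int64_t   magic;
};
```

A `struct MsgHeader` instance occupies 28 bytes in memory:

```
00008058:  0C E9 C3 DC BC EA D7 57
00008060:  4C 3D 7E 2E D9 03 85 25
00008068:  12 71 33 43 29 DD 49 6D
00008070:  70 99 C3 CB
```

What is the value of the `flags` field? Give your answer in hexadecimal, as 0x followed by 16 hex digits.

0x4C3D7E2ED9038525

`flags` follows `duration_ms` (8 bytes), so it starts at byte offset 8 and occupies 8 bytes.
Bytes at offsets 8..15: 4C 3D 7E 2E D9 03 85 25.
Big-endian stores the most-significant byte at the lowest address.
The bytes are already most-significant first: 0x4C3D7E2ED9038525.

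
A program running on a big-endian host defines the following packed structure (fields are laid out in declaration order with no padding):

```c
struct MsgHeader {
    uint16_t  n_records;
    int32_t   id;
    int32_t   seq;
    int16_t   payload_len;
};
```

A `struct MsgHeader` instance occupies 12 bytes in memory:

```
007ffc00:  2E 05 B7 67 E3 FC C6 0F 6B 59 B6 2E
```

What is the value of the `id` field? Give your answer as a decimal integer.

-1217928196

`id` follows `n_records` (2 bytes), so it starts at byte offset 2 and occupies 4 bytes.
Bytes at offsets 2..5: B7 67 E3 FC.
In big-endian order the high byte comes first in memory.
The bytes are already most-significant first: 0xB767E3FC.
Top bit is set, so as a signed 32-bit value this is 0xB767E3FC − 2^32 = -1217928196.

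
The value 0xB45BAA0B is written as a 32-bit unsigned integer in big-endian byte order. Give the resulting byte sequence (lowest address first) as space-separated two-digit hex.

Split into bytes (most-significant first): B4 5B AA 0B.
In big-endian order the high byte comes first in memory.
So the memory order matches the most-significant-first order: B4 5B AA 0B.

B4 5B AA 0B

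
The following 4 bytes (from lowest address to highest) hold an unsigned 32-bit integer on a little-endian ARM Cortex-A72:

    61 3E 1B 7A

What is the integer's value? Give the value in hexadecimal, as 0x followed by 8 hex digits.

0x7A1B3E61

Little-endian: lowest address holds the least-significant byte.
Reassemble most-significant byte first: 7A 1B 3E 61 → 0x7A1B3E61.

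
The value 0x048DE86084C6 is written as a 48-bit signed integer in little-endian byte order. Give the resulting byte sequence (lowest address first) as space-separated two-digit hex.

Split into bytes (most-significant first): 04 8D E8 60 84 C6.
In little-endian order the low byte comes first in memory.
So at ascending addresses the bytes are C6 84 60 E8 8D 04.

C6 84 60 E8 8D 04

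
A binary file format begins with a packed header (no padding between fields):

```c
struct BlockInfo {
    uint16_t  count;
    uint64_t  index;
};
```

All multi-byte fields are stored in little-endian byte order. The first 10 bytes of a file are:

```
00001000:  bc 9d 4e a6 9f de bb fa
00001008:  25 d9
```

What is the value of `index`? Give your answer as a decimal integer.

`index` follows `count` (2 bytes), so it starts at byte offset 2 and occupies 8 bytes.
Bytes at offsets 2..9: 4E A6 9F DE BB FA 25 D9.
Little-endian: lowest address holds the least-significant byte.
Reassemble most-significant byte first: D9 25 FA BB DE 9F A6 4E → 0xD925FABBDE9FA64E.
0xD925FABBDE9FA64E = 15647188165169489486.

15647188165169489486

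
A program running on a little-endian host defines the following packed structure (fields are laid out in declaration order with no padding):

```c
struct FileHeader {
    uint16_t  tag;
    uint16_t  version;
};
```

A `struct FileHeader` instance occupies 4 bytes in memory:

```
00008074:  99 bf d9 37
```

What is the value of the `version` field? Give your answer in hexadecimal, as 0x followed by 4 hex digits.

`version` follows `tag` (2 bytes), so it starts at byte offset 2 and occupies 2 bytes.
Bytes at offsets 2..3: D9 37.
In little-endian order the low byte comes first in memory.
Reassemble most-significant byte first: 37 D9 → 0x37D9.

0x37D9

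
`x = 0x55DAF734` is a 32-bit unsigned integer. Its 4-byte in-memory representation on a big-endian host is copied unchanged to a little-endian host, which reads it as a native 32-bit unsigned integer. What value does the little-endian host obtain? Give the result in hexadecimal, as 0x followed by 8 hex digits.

0x34F7DA55

Stored big-endian, the bytes at ascending addresses are 55 DA F7 34.
Read back as little-endian, the first byte is least significant, giving 0x34F7DA55.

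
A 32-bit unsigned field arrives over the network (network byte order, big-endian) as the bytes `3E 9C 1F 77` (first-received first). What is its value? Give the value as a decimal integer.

1050419063

In big-endian order the high byte comes first in memory.
The bytes are already most-significant first: 0x3E9C1F77.
0x3E9C1F77 = 1050419063.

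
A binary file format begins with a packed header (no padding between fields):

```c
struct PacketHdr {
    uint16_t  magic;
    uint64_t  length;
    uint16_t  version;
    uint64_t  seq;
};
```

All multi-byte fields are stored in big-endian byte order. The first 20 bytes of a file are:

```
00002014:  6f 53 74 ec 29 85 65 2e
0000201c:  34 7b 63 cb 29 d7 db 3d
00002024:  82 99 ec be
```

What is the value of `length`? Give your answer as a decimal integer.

8425154655808271483

`length` follows `magic` (2 bytes), so it starts at byte offset 2 and occupies 8 bytes.
Bytes at offsets 2..9: 74 EC 29 85 65 2E 34 7B.
Big-endian stores the most-significant byte at the lowest address.
The bytes are already most-significant first: 0x74EC2985652E347B.
0x74EC2985652E347B = 8425154655808271483.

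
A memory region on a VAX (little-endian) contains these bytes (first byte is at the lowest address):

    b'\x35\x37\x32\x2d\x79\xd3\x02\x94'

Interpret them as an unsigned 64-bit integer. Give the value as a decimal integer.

10665319384969525045

Little-endian: lowest address holds the least-significant byte.
Reassemble most-significant byte first: 94 02 D3 79 2D 32 37 35 → 0x9402D3792D323735.
0x9402D3792D323735 = 10665319384969525045.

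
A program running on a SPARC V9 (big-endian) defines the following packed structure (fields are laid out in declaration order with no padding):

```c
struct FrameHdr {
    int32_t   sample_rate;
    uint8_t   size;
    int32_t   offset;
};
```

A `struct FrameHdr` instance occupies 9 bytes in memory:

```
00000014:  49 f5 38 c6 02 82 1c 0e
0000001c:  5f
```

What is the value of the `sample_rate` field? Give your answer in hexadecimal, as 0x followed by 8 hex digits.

0x49F538C6

`sample_rate` is the first field, at byte offset 0, occupying 4 bytes.
Bytes at offsets 0..3: 49 F5 38 C6.
In big-endian order the high byte comes first in memory.
The bytes are already most-significant first: 0x49F538C6.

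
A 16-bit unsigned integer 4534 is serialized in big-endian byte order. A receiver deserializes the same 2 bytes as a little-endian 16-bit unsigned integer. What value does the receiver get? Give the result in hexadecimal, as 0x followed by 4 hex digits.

0xB611

4534 in 16-bit hexadecimal is 0x11B6.
Stored big-endian, the bytes at ascending addresses are 11 B6.
Read back as little-endian, the first byte is least significant, giving 0xB611.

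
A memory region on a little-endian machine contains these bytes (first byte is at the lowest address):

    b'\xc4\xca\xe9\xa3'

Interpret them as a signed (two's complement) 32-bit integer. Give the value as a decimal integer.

-1544959292

Little-endian stores the least-significant byte at the lowest address.
Reassemble most-significant byte first: A3 E9 CA C4 → 0xA3E9CAC4.
Top bit is set, so as a signed 32-bit value this is 0xA3E9CAC4 − 2^32 = -1544959292.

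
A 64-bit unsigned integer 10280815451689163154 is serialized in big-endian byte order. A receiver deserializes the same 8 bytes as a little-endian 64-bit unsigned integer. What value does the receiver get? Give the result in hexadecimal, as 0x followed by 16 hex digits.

10280815451689163154 in 64-bit hexadecimal is 0x8EACCB2EE7479992.
Stored big-endian, the bytes at ascending addresses are 8E AC CB 2E E7 47 99 92.
Read back as little-endian, the first byte is least significant, giving 0x929947E72ECBAC8E.

0x929947E72ECBAC8E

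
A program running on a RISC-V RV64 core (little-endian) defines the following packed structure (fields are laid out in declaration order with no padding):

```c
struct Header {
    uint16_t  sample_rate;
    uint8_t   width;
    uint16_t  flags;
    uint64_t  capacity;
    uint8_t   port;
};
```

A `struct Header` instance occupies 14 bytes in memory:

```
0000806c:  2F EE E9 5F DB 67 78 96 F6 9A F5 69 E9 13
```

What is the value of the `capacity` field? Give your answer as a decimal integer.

`capacity` follows `sample_rate` (2 B), `width` (1 B), `flags` (2 B), so it starts at offset 2 + 1 + 2 = 5 and occupies 8 bytes.
Bytes at offsets 5..12: 67 78 96 F6 9A F5 69 E9.
In little-endian order the low byte comes first in memory.
Reassemble most-significant byte first: E9 69 F5 9A F6 96 78 67 → 0xE969F59AF6967867.
0xE969F59AF6967867 = 16819244329302653031.

16819244329302653031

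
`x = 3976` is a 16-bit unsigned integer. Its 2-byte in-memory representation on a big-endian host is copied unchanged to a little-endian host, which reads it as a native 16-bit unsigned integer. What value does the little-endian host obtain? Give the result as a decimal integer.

34831

3976 in 16-bit hexadecimal is 0x0F88.
Stored big-endian, the bytes at ascending addresses are 0F 88.
Read back as little-endian, the first byte is least significant, giving 0x880F.
0x880F = 34831.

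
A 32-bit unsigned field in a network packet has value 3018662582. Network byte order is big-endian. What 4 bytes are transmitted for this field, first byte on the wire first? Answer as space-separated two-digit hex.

3018662582 in hexadecimal, padded to 32 bits, is 0xB3ED22B6.
Split into bytes (most-significant first): B3 ED 22 B6.
Big-endian: lowest address holds the most-significant byte.
So the memory order matches the most-significant-first order: B3 ED 22 B6.

B3 ED 22 B6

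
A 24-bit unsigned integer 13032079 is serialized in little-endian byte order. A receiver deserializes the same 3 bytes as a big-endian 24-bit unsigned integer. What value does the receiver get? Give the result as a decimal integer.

9427654

13032079 in 24-bit hexadecimal is 0xC6DA8F.
Stored little-endian, the bytes at ascending addresses are 8F DA C6.
Read back as big-endian, the last byte is least significant, giving 0x8FDAC6.
0x8FDAC6 = 9427654.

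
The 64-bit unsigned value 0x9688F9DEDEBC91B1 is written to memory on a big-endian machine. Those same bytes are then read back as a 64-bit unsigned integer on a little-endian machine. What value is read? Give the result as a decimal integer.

Stored big-endian, the bytes at ascending addresses are 96 88 F9 DE DE BC 91 B1.
Read back as little-endian, the first byte is least significant, giving 0xB191BCDEDEF98896.
0xB191BCDEDEF98896 = 12795215681745946774.

12795215681745946774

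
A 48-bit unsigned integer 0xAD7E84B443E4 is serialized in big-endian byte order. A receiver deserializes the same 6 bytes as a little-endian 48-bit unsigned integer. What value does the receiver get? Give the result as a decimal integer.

250979442523821

Stored big-endian, the bytes at ascending addresses are AD 7E 84 B4 43 E4.
Read back as little-endian, the first byte is least significant, giving 0xE443B4847EAD.
0xE443B4847EAD = 250979442523821.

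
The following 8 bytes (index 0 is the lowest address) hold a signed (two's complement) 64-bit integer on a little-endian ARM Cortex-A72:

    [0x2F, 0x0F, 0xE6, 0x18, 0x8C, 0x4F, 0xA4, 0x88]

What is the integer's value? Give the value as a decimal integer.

In little-endian order the low byte comes first in memory.
Reassemble most-significant byte first: 88 A4 4F 8C 18 E6 0F 2F → 0x88A44F8C18E60F2F.
Top bit is set, so as a signed 64-bit value this is 0x88A44F8C18E60F2F − 2^64 = -8600661925239058641.

-8600661925239058641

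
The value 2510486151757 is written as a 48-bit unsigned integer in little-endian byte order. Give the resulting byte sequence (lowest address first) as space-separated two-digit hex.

2510486151757 in hexadecimal, padded to 48 bits, is 0x024884A2A24D.
Split into bytes (most-significant first): 02 48 84 A2 A2 4D.
Little-endian stores the least-significant byte at the lowest address.
So at ascending addresses the bytes are 4D A2 A2 84 48 02.

4D A2 A2 84 48 02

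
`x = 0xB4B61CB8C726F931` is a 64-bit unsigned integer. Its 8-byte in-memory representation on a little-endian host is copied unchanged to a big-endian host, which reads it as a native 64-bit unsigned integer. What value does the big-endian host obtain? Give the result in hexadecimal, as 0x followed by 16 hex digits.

0x31F926C7B81CB6B4

Stored little-endian, the bytes at ascending addresses are 31 F9 26 C7 B8 1C B6 B4.
Read back as big-endian, the last byte is least significant, giving 0x31F926C7B81CB6B4.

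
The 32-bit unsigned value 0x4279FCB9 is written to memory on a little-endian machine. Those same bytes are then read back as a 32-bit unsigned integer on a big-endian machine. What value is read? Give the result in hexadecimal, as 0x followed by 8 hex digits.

Stored little-endian, the bytes at ascending addresses are B9 FC 79 42.
Read back as big-endian, the last byte is least significant, giving 0xB9FC7942.

0xB9FC7942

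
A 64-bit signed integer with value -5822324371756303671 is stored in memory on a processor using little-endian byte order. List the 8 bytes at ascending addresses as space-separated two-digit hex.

Two's complement of -5822324371756303671 in 64 bits: 5822324371756303671 = 0x50CD0D2B09A24537; invert → 0xAF32F2D4F65DBAC8; add 1 → 0xAF32F2D4F65DBAC9.
Split into bytes (most-significant first): AF 32 F2 D4 F6 5D BA C9.
Little-endian: lowest address holds the least-significant byte.
So at ascending addresses the bytes are C9 BA 5D F6 D4 F2 32 AF.

C9 BA 5D F6 D4 F2 32 AF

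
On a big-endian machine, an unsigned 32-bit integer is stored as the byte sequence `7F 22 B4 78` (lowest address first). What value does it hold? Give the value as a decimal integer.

2132980856

Big-endian stores the most-significant byte at the lowest address.
The bytes are already most-significant first: 0x7F22B478.
0x7F22B478 = 2132980856.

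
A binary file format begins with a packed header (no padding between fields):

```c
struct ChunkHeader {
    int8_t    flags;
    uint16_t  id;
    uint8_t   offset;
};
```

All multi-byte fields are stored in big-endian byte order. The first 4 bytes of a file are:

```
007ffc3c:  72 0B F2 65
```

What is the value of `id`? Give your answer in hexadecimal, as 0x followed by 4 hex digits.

`id` follows `flags` (1 byte), so it starts at byte offset 1 and occupies 2 bytes.
Bytes at offsets 1..2: 0B F2.
Big-endian: lowest address holds the most-significant byte.
The bytes are already most-significant first: 0x0BF2.

0x0BF2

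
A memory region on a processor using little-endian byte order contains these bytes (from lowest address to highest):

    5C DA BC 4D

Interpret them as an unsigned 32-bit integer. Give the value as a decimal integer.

In little-endian order the low byte comes first in memory.
Reassemble most-significant byte first: 4D BC DA 5C → 0x4DBCDA5C.
0x4DBCDA5C = 1304222300.

1304222300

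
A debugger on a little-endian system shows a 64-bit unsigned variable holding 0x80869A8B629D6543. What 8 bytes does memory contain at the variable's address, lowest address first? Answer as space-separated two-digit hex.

43 65 9D 62 8B 9A 86 80

Split into bytes (most-significant first): 80 86 9A 8B 62 9D 65 43.
Little-endian: lowest address holds the least-significant byte.
So at ascending addresses the bytes are 43 65 9D 62 8B 9A 86 80.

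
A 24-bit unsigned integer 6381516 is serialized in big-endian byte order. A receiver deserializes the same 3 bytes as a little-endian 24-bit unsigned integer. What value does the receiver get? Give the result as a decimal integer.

6381516 in 24-bit hexadecimal is 0x615FCC.
Stored big-endian, the bytes at ascending addresses are 61 5F CC.
Read back as little-endian, the first byte is least significant, giving 0xCC5F61.
0xCC5F61 = 13393761.

13393761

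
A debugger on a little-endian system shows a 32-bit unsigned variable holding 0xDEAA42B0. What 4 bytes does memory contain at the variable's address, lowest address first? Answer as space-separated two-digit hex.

B0 42 AA DE

Split into bytes (most-significant first): DE AA 42 B0.
Little-endian stores the least-significant byte at the lowest address.
So at ascending addresses the bytes are B0 42 AA DE.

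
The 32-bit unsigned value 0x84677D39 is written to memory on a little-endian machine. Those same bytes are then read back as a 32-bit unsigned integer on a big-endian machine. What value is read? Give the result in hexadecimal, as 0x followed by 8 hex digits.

0x397D6784

Stored little-endian, the bytes at ascending addresses are 39 7D 67 84.
Read back as big-endian, the last byte is least significant, giving 0x397D6784.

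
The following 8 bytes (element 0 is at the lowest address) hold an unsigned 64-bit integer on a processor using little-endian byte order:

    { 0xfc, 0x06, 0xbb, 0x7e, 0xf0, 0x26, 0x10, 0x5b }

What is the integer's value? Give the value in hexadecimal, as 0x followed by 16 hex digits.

In little-endian order the low byte comes first in memory.
Reassemble most-significant byte first: 5B 10 26 F0 7E BB 06 FC → 0x5B1026F07EBB06FC.

0x5B1026F07EBB06FC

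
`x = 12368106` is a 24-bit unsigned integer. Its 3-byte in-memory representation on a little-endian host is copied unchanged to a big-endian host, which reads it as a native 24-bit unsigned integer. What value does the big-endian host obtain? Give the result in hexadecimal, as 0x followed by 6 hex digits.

0xEAB8BC

12368106 in 24-bit hexadecimal is 0xBCB8EA.
Stored little-endian, the bytes at ascending addresses are EA B8 BC.
Read back as big-endian, the last byte is least significant, giving 0xEAB8BC.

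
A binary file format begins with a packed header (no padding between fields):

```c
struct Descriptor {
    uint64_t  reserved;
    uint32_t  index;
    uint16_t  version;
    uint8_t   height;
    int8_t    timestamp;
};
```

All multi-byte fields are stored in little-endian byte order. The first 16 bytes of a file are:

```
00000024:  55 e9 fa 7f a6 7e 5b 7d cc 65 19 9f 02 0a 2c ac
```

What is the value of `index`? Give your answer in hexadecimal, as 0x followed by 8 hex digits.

0x9F1965CC

`index` follows `reserved` (8 bytes), so it starts at byte offset 8 and occupies 4 bytes.
Bytes at offsets 8..11: CC 65 19 9F.
In little-endian order the low byte comes first in memory.
Reassemble most-significant byte first: 9F 19 65 CC → 0x9F1965CC.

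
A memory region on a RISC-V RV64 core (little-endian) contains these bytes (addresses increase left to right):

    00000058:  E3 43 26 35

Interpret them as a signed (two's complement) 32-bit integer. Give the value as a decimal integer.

891700195

Little-endian stores the least-significant byte at the lowest address.
Reassemble most-significant byte first: 35 26 43 E3 → 0x352643E3.
0x352643E3 = 891700195.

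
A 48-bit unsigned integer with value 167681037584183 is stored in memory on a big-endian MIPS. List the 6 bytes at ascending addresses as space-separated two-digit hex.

167681037584183 in hexadecimal, padded to 48 bits, is 0x988148AE4737.
Split into bytes (most-significant first): 98 81 48 AE 47 37.
Big-endian stores the most-significant byte at the lowest address.
So the memory order matches the most-significant-first order: 98 81 48 AE 47 37.

98 81 48 AE 47 37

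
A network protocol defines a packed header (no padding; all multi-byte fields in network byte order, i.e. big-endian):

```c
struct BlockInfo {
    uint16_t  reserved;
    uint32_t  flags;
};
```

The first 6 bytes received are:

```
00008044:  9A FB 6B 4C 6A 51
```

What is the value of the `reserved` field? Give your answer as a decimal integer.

39675

`reserved` is the first field, at byte offset 0, occupying 2 bytes.
Bytes at offsets 0..1: 9A FB.
In big-endian order the high byte comes first in memory.
The bytes are already most-significant first: 0x9AFB.
0x9AFB = 39675.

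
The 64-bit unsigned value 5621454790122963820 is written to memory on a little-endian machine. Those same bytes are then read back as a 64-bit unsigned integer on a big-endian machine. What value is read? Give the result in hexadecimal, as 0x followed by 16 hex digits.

0x6C83320E596B034E

5621454790122963820 in 64-bit hexadecimal is 0x4E036B590E32836C.
Stored little-endian, the bytes at ascending addresses are 6C 83 32 0E 59 6B 03 4E.
Read back as big-endian, the last byte is least significant, giving 0x6C83320E596B034E.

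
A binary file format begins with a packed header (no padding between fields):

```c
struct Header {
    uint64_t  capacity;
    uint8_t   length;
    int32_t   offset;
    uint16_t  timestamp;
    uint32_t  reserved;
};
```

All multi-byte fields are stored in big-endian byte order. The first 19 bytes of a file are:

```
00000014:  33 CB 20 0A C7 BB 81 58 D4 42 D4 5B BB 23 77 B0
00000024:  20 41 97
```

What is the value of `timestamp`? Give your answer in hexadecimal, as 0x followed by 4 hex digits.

`timestamp` follows `capacity` (8 B), `length` (1 B), `offset` (4 B), so it starts at offset 8 + 1 + 4 = 13 and occupies 2 bytes.
Bytes at offsets 13..14: 23 77.
In big-endian order the high byte comes first in memory.
The bytes are already most-significant first: 0x2377.

0x2377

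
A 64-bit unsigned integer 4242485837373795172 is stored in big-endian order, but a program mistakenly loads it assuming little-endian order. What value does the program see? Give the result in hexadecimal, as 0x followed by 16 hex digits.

4242485837373795172 in 64-bit hexadecimal is 0x3AE05664354A6B64.
Stored big-endian, the bytes at ascending addresses are 3A E0 56 64 35 4A 6B 64.
Read back as little-endian, the first byte is least significant, giving 0x646B4A356456E03A.

0x646B4A356456E03A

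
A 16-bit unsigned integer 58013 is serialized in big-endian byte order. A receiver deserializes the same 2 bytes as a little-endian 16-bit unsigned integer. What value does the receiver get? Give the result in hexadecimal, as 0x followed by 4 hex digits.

58013 in 16-bit hexadecimal is 0xE29D.
Stored big-endian, the bytes at ascending addresses are E2 9D.
Read back as little-endian, the first byte is least significant, giving 0x9DE2.

0x9DE2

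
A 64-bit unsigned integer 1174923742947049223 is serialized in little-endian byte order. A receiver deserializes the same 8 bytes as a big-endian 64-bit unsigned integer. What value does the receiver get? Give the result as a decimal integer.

1174923742947049223 in 64-bit hexadecimal is 0x104E2AEB5087FF07.
Stored little-endian, the bytes at ascending addresses are 07 FF 87 50 EB 2A 4E 10.
Read back as big-endian, the last byte is least significant, giving 0x07FF8750EB2A4E10.
0x07FF8750EB2A4E10 = 576328058939264528.

576328058939264528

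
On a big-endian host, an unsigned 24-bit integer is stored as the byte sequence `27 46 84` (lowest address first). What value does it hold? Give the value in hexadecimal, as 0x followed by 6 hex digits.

In big-endian order the high byte comes first in memory.
The bytes are already most-significant first: 0x274684.

0x274684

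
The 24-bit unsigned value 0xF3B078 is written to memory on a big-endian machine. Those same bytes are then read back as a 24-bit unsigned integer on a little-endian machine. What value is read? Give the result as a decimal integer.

Stored big-endian, the bytes at ascending addresses are F3 B0 78.
Read back as little-endian, the first byte is least significant, giving 0x78B0F3.
0x78B0F3 = 7909619.

7909619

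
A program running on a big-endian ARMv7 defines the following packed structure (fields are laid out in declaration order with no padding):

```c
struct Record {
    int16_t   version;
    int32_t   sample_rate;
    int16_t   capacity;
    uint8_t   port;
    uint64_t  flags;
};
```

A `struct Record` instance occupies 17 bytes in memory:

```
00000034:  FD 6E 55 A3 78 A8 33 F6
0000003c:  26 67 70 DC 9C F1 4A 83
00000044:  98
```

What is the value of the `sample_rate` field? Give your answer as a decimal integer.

`sample_rate` follows `version` (2 bytes), so it starts at byte offset 2 and occupies 4 bytes.
Bytes at offsets 2..5: 55 A3 78 A8.
Big-endian: lowest address holds the most-significant byte.
The bytes are already most-significant first: 0x55A378A8.
0x55A378A8 = 1436776616.

1436776616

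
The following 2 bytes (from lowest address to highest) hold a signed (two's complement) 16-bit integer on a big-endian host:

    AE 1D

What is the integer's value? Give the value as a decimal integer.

Big-endian stores the most-significant byte at the lowest address.
The bytes are already most-significant first: 0xAE1D.
Top bit is set, so as a signed 16-bit value this is 0xAE1D − 2^16 = -20963.

-20963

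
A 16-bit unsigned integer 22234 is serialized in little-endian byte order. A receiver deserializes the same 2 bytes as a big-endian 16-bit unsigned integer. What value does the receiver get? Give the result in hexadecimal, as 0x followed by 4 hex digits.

0xDA56

22234 in 16-bit hexadecimal is 0x56DA.
Stored little-endian, the bytes at ascending addresses are DA 56.
Read back as big-endian, the last byte is least significant, giving 0xDA56.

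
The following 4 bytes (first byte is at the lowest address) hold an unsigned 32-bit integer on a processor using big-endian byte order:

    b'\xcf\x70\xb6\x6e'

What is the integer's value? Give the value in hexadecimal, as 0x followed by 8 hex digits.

0xCF70B66E

Big-endian: lowest address holds the most-significant byte.
The bytes are already most-significant first: 0xCF70B66E.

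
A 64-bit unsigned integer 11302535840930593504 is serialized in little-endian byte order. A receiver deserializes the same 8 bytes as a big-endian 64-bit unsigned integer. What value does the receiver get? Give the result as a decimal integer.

16211491650020367004

11302535840930593504 in 64-bit hexadecimal is 0x9CDAAC76C3C9FAE0.
Stored little-endian, the bytes at ascending addresses are E0 FA C9 C3 76 AC DA 9C.
Read back as big-endian, the last byte is least significant, giving 0xE0FAC9C376ACDA9C.
0xE0FAC9C376ACDA9C = 16211491650020367004.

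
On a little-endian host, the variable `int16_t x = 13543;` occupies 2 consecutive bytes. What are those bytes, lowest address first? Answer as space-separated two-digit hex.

13543 in hexadecimal, padded to 16 bits, is 0x34E7.
Split into bytes (most-significant first): 34 E7.
In little-endian order the low byte comes first in memory.
So at ascending addresses the bytes are E7 34.

E7 34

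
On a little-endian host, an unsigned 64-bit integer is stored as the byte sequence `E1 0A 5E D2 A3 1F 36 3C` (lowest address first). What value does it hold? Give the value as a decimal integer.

4338690079487560417

In little-endian order the low byte comes first in memory.
Reassemble most-significant byte first: 3C 36 1F A3 D2 5E 0A E1 → 0x3C361FA3D25E0AE1.
0x3C361FA3D25E0AE1 = 4338690079487560417.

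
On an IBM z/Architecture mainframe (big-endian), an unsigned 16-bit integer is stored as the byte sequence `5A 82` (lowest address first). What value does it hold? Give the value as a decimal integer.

Big-endian stores the most-significant byte at the lowest address.
The bytes are already most-significant first: 0x5A82.
0x5A82 = 23170.

23170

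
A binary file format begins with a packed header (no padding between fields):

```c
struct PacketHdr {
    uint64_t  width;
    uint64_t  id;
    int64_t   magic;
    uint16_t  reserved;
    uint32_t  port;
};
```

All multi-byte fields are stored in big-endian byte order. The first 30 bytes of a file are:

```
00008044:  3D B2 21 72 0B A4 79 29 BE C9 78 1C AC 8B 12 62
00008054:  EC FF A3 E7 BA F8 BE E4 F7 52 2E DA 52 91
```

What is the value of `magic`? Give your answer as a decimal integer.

`magic` follows `width` (8 B), `id` (8 B), so it starts at offset 8 + 8 = 16 and occupies 8 bytes.
Bytes at offsets 16..23: EC FF A3 E7 BA F8 BE E4.
Big-endian stores the most-significant byte at the lowest address.
The bytes are already most-significant first: 0xECFFA3E7BAF8BEE4.
Top bit is set, so as a signed 64-bit value this is 0xECFFA3E7BAF8BEE4 − 2^64 = -1369195546027704604.

-1369195546027704604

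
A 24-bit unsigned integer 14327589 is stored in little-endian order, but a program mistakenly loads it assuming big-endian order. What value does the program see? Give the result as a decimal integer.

2465754

14327589 in 24-bit hexadecimal is 0xDA9F25.
Stored little-endian, the bytes at ascending addresses are 25 9F DA.
Read back as big-endian, the last byte is least significant, giving 0x259FDA.
0x259FDA = 2465754.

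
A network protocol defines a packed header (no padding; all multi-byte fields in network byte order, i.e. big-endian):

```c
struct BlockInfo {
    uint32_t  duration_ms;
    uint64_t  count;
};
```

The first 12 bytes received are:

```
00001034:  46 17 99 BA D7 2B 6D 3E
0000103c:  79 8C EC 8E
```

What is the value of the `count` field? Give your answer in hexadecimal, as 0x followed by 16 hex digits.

0xD72B6D3E798CEC8E

`count` follows `duration_ms` (4 bytes), so it starts at byte offset 4 and occupies 8 bytes.
Bytes at offsets 4..11: D7 2B 6D 3E 79 8C EC 8E.
Big-endian: lowest address holds the most-significant byte.
The bytes are already most-significant first: 0xD72B6D3E798CEC8E.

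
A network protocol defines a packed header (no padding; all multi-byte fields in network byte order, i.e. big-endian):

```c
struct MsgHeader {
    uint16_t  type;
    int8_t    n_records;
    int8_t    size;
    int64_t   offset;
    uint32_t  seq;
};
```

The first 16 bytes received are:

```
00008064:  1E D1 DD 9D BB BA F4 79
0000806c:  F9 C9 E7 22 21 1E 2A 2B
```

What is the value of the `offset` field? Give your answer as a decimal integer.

-4919350838229866718

`offset` follows `type` (2 B), `n_records` (1 B), `size` (1 B), so it starts at offset 2 + 1 + 1 = 4 and occupies 8 bytes.
Bytes at offsets 4..11: BB BA F4 79 F9 C9 E7 22.
In big-endian order the high byte comes first in memory.
The bytes are already most-significant first: 0xBBBAF479F9C9E722.
Top bit is set, so as a signed 64-bit value this is 0xBBBAF479F9C9E722 − 2^64 = -4919350838229866718.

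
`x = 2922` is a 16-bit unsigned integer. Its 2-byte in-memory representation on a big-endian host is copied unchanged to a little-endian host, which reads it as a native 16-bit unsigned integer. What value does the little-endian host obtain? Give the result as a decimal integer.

2922 in 16-bit hexadecimal is 0x0B6A.
Stored big-endian, the bytes at ascending addresses are 0B 6A.
Read back as little-endian, the first byte is least significant, giving 0x6A0B.
0x6A0B = 27147.

27147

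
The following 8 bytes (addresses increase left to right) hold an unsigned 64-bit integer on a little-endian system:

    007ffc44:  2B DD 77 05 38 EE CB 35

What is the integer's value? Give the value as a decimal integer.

Little-endian: lowest address holds the least-significant byte.
Reassemble most-significant byte first: 35 CB EE 38 05 77 DD 2B → 0x35CBEE380577DD2B.
0x35CBEE380577DD2B = 3876453828659764523.

3876453828659764523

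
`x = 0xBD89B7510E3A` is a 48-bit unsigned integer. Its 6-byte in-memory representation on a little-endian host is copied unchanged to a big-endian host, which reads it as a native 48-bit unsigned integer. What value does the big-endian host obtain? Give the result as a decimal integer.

63833174935997

Stored little-endian, the bytes at ascending addresses are 3A 0E 51 B7 89 BD.
Read back as big-endian, the last byte is least significant, giving 0x3A0E51B789BD.
0x3A0E51B789BD = 63833174935997.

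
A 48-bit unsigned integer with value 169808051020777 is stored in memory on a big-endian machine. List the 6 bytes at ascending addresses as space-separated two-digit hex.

9A 70 84 8F A3 E9

169808051020777 in hexadecimal, padded to 48 bits, is 0x9A70848FA3E9.
Split into bytes (most-significant first): 9A 70 84 8F A3 E9.
In big-endian order the high byte comes first in memory.
So the memory order matches the most-significant-first order: 9A 70 84 8F A3 E9.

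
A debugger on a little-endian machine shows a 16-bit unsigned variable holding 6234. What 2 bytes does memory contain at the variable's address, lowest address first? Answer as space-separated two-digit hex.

5A 18

6234 in hexadecimal, padded to 16 bits, is 0x185A.
Split into bytes (most-significant first): 18 5A.
In little-endian order the low byte comes first in memory.
So at ascending addresses the bytes are 5A 18.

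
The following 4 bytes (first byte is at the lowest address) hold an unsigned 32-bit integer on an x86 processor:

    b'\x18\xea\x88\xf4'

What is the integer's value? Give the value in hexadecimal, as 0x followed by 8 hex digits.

0xF488EA18

Little-endian stores the least-significant byte at the lowest address.
Reassemble most-significant byte first: F4 88 EA 18 → 0xF488EA18.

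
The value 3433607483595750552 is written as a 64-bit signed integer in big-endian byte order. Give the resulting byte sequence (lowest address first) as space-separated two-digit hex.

2F A6 9F D0 75 D8 FC 98

3433607483595750552 in hexadecimal, padded to 64 bits, is 0x2FA69FD075D8FC98.
Split into bytes (most-significant first): 2F A6 9F D0 75 D8 FC 98.
In big-endian order the high byte comes first in memory.
So the memory order matches the most-significant-first order: 2F A6 9F D0 75 D8 FC 98.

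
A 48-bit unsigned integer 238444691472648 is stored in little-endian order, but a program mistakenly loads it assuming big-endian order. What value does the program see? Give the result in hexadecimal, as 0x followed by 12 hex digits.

238444691472648 in 48-bit hexadecimal is 0xD8DD3B224108.
Stored little-endian, the bytes at ascending addresses are 08 41 22 3B DD D8.
Read back as big-endian, the last byte is least significant, giving 0x0841223BDDD8.

0x0841223BDDD8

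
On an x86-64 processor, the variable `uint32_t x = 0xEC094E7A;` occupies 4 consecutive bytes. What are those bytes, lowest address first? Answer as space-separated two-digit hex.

Split into bytes (most-significant first): EC 09 4E 7A.
Little-endian stores the least-significant byte at the lowest address.
So at ascending addresses the bytes are 7A 4E 09 EC.

7A 4E 09 EC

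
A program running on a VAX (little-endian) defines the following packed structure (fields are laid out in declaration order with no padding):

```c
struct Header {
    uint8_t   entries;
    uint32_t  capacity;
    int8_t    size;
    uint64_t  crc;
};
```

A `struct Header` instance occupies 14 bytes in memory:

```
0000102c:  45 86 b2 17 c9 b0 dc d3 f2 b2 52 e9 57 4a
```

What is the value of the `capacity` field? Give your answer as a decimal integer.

3373773446

`capacity` follows `entries` (1 byte), so it starts at byte offset 1 and occupies 4 bytes.
Bytes at offsets 1..4: 86 B2 17 C9.
Little-endian stores the least-significant byte at the lowest address.
Reassemble most-significant byte first: C9 17 B2 86 → 0xC917B286.
0xC917B286 = 3373773446.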